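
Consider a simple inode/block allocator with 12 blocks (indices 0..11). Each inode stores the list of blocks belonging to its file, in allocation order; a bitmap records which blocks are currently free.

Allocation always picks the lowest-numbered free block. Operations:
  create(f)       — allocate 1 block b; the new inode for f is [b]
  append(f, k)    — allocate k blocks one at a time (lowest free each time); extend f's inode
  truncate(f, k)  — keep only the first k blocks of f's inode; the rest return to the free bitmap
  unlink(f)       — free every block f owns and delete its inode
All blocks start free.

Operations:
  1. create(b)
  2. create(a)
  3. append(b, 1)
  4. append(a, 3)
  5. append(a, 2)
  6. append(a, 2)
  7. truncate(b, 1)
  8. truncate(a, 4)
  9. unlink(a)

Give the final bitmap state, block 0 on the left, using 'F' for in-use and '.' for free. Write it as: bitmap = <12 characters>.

bitmap = F...........

create(b): bitmap=F........... | b=[0]
create(a): bitmap=FF.......... | a=[1] b=[0]
append(b, 1): bitmap=FFF......... | a=[1] b=[0, 2]
append(a, 3): bitmap=FFFFFF...... | a=[1, 3, 4, 5] b=[0, 2]
append(a, 2): bitmap=FFFFFFFF.... | a=[1, 3, 4, 5, 6, 7] b=[0, 2]
append(a, 2): bitmap=FFFFFFFFFF.. | a=[1, 3, 4, 5, 6, 7, 8, 9] b=[0, 2]
truncate(b, 1): bitmap=FF.FFFFFFF.. | a=[1, 3, 4, 5, 6, 7, 8, 9] b=[0]
truncate(a, 4): bitmap=FF.FFF...... | a=[1, 3, 4, 5] b=[0]
unlink(a): bitmap=F........... | b=[0]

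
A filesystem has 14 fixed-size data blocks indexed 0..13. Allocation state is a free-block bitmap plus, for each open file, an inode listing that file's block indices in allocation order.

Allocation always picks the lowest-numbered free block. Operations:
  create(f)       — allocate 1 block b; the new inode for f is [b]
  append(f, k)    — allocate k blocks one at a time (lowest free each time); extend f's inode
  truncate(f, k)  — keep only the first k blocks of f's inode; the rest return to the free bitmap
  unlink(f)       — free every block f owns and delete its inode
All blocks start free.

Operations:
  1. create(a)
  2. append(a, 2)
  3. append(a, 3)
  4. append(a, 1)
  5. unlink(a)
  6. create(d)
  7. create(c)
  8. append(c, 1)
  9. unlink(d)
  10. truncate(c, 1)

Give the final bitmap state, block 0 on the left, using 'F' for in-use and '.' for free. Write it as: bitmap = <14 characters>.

  1. create(a)  ⇒  F.............  {a→[0]}
  2. append(a, 2)  ⇒  FFF...........  {a→[0, 1, 2]}
  3. append(a, 3)  ⇒  FFFFFF........  {a→[0, 1, 2, 3, 4, 5]}
  4. append(a, 1)  ⇒  FFFFFFF.......  {a→[0, 1, 2, 3, 4, 5, 6]}
  5. unlink(a)  ⇒  ..............  {}
  6. create(d)  ⇒  F.............  {d→[0]}
  7. create(c)  ⇒  FF............  {c→[1]; d→[0]}
  8. append(c, 1)  ⇒  FFF...........  {c→[1, 2]; d→[0]}
  9. unlink(d)  ⇒  .FF...........  {c→[1, 2]}
  10. truncate(c, 1)  ⇒  .F............  {c→[1]}

bitmap = .F............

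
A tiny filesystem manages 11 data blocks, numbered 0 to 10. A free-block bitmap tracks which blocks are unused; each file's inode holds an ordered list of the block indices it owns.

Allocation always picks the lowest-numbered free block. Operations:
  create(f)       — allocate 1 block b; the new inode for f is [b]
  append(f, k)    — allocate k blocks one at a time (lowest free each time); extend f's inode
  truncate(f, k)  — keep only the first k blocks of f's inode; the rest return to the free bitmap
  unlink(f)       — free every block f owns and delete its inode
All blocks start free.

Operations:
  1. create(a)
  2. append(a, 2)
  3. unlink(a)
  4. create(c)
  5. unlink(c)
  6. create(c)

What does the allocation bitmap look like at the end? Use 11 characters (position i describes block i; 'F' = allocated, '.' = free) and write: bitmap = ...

create(a): bitmap=F.......... | a=[0]
append(a, 2): bitmap=FFF........ | a=[0, 1, 2]
unlink(a): bitmap=........... | 
create(c): bitmap=F.......... | c=[0]
unlink(c): bitmap=........... | 
create(c): bitmap=F.......... | c=[0]

bitmap = F..........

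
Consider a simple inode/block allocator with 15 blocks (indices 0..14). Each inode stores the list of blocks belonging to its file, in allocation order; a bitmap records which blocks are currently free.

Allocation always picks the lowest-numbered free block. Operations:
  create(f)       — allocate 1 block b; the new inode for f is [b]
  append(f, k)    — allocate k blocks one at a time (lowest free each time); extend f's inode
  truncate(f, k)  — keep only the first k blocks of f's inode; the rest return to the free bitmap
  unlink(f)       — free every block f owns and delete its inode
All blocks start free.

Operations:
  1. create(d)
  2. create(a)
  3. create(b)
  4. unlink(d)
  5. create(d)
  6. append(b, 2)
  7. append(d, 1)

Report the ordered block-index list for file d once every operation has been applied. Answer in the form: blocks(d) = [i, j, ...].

blocks(d) = [0, 5]

create(d): bitmap=F.............. | d=[0]
create(a): bitmap=FF............. | a=[1] d=[0]
create(b): bitmap=FFF............ | a=[1] b=[2] d=[0]
unlink(d): bitmap=.FF............ | a=[1] b=[2]
create(d): bitmap=FFF............ | a=[1] b=[2] d=[0]
append(b, 2): bitmap=FFFFF.......... | a=[1] b=[2, 3, 4] d=[0]
append(d, 1): bitmap=FFFFFF......... | a=[1] b=[2, 3, 4] d=[0, 5]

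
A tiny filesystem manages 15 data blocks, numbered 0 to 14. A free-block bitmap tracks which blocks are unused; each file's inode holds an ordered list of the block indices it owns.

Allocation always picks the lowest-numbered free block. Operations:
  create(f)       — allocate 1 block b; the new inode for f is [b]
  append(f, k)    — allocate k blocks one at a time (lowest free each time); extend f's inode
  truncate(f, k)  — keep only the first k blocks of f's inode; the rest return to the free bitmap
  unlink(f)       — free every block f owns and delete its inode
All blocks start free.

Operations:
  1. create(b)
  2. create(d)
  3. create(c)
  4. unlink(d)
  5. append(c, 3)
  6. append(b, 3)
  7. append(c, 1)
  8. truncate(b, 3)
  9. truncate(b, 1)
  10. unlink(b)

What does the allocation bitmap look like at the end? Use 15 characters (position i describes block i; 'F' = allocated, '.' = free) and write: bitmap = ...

bitmap = .FFFF...F......

create(b): bitmap=F.............. | b=[0]
create(d): bitmap=FF............. | b=[0] d=[1]
create(c): bitmap=FFF............ | b=[0] c=[2] d=[1]
unlink(d): bitmap=F.F............ | b=[0] c=[2]
append(c, 3): bitmap=FFFFF.......... | b=[0] c=[2, 1, 3, 4]
append(b, 3): bitmap=FFFFFFFF....... | b=[0, 5, 6, 7] c=[2, 1, 3, 4]
append(c, 1): bitmap=FFFFFFFFF...... | b=[0, 5, 6, 7] c=[2, 1, 3, 4, 8]
truncate(b, 3): bitmap=FFFFFFF.F...... | b=[0, 5, 6] c=[2, 1, 3, 4, 8]
truncate(b, 1): bitmap=FFFFF...F...... | b=[0] c=[2, 1, 3, 4, 8]
unlink(b): bitmap=.FFFF...F...... | c=[2, 1, 3, 4, 8]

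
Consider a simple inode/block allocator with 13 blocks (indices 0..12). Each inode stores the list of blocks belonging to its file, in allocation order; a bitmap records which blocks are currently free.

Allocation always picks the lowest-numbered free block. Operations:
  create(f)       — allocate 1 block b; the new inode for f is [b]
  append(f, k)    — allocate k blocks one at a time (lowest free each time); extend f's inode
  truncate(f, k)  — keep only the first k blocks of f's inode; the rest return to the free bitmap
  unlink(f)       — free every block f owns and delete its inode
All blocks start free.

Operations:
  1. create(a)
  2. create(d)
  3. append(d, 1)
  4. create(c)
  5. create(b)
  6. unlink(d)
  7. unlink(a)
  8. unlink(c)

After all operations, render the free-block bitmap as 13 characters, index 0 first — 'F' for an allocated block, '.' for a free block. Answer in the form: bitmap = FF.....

bitmap = ....F........

create(a): bitmap=F............ | a=[0]
create(d): bitmap=FF........... | a=[0] d=[1]
append(d, 1): bitmap=FFF.......... | a=[0] d=[1, 2]
create(c): bitmap=FFFF......... | a=[0] c=[3] d=[1, 2]
create(b): bitmap=FFFFF........ | a=[0] b=[4] c=[3] d=[1, 2]
unlink(d): bitmap=F..FF........ | a=[0] b=[4] c=[3]
unlink(a): bitmap=...FF........ | b=[4] c=[3]
unlink(c): bitmap=....F........ | b=[4]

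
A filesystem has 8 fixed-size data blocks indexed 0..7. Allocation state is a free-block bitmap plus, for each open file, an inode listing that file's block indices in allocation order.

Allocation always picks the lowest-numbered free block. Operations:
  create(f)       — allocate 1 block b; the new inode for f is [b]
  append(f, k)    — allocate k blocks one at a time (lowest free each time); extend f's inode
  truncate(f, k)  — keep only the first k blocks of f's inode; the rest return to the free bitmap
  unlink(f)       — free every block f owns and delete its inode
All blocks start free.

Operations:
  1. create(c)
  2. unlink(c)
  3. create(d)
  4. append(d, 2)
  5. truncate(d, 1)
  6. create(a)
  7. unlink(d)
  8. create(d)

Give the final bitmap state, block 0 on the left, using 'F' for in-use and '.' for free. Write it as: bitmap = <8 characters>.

bitmap = FF......

create(c): bitmap=F....... | c=[0]
unlink(c): bitmap=........ | 
create(d): bitmap=F....... | d=[0]
append(d, 2): bitmap=FFF..... | d=[0, 1, 2]
truncate(d, 1): bitmap=F....... | d=[0]
create(a): bitmap=FF...... | a=[1] d=[0]
unlink(d): bitmap=.F...... | a=[1]
create(d): bitmap=FF...... | a=[1] d=[0]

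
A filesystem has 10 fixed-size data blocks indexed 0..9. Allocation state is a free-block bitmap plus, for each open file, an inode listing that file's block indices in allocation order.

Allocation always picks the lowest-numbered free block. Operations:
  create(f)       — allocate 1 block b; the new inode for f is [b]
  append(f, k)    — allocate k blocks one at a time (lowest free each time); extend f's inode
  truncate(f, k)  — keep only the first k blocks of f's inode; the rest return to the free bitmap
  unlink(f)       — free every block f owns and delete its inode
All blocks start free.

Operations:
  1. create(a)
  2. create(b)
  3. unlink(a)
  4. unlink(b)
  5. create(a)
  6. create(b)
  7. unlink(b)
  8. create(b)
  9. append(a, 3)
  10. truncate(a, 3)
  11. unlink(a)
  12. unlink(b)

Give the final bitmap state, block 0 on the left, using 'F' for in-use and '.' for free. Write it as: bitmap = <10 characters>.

after create(a) → a:[0]  free=[F.........]
after create(b) → a:[0], b:[1]  free=[FF........]
after unlink(a) → b:[1]  free=[.F........]
after unlink(b) →   free=[..........]
after create(a) → a:[0]  free=[F.........]
after create(b) → a:[0], b:[1]  free=[FF........]
after unlink(b) → a:[0]  free=[F.........]
after create(b) → a:[0], b:[1]  free=[FF........]
after append(a, 3) → a:[0, 2, 3, 4], b:[1]  free=[FFFFF.....]
after truncate(a, 3) → a:[0, 2, 3], b:[1]  free=[FFFF......]
after unlink(a) → b:[1]  free=[.F........]
after unlink(b) →   free=[..........]

bitmap = ..........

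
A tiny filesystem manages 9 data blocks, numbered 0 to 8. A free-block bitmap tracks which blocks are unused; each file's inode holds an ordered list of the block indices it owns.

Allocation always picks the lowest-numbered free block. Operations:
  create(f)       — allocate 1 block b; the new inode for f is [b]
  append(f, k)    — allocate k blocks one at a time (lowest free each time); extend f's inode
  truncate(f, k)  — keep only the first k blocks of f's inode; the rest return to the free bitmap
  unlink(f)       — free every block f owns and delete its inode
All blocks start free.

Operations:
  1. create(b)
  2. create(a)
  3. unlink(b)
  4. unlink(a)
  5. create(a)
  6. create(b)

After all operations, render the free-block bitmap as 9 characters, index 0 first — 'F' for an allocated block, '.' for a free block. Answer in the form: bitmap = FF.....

bitmap = FF.......

[1] create(b) — b=0 (map F........)
[2] create(a) — a=1 b=0 (map FF.......)
[3] unlink(b) — a=1 (map .F.......)
[4] unlink(a) —  (map .........)
[5] create(a) — a=0 (map F........)
[6] create(b) — a=0 b=1 (map FF.......)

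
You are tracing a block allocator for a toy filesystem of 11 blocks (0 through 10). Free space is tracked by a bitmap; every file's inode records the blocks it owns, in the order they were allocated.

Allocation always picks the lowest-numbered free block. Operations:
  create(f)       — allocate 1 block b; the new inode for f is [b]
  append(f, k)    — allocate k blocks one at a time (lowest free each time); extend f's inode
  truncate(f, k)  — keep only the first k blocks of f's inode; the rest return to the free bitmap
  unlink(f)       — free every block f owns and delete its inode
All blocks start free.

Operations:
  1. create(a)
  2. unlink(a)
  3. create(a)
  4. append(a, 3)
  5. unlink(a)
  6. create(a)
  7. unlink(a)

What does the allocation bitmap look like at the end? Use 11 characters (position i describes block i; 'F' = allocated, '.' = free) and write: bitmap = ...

bitmap = ...........

  1. create(a)  ⇒  F..........  {a→[0]}
  2. unlink(a)  ⇒  ...........  {}
  3. create(a)  ⇒  F..........  {a→[0]}
  4. append(a, 3)  ⇒  FFFF.......  {a→[0, 1, 2, 3]}
  5. unlink(a)  ⇒  ...........  {}
  6. create(a)  ⇒  F..........  {a→[0]}
  7. unlink(a)  ⇒  ...........  {}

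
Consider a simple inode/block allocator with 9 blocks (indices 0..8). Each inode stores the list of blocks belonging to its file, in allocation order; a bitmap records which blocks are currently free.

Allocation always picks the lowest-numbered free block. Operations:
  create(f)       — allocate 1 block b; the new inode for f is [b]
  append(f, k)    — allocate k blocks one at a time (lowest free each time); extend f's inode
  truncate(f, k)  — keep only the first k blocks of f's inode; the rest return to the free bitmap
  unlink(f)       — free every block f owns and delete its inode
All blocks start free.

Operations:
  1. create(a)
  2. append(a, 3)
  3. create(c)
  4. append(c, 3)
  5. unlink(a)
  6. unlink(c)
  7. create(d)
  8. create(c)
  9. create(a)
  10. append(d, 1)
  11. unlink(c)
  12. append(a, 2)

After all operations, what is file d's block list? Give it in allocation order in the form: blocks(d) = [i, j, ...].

blocks(d) = [0, 3]

  1. create(a)  ⇒  F........  {a→[0]}
  2. append(a, 3)  ⇒  FFFF.....  {a→[0, 1, 2, 3]}
  3. create(c)  ⇒  FFFFF....  {a→[0, 1, 2, 3]; c→[4]}
  4. append(c, 3)  ⇒  FFFFFFFF.  {a→[0, 1, 2, 3]; c→[4, 5, 6, 7]}
  5. unlink(a)  ⇒  ....FFFF.  {c→[4, 5, 6, 7]}
  6. unlink(c)  ⇒  .........  {}
  7. create(d)  ⇒  F........  {d→[0]}
  8. create(c)  ⇒  FF.......  {c→[1]; d→[0]}
  9. create(a)  ⇒  FFF......  {a→[2]; c→[1]; d→[0]}
  10. append(d, 1)  ⇒  FFFF.....  {a→[2]; c→[1]; d→[0, 3]}
  11. unlink(c)  ⇒  F.FF.....  {a→[2]; d→[0, 3]}
  12. append(a, 2)  ⇒  FFFFF....  {a→[2, 1, 4]; d→[0, 3]}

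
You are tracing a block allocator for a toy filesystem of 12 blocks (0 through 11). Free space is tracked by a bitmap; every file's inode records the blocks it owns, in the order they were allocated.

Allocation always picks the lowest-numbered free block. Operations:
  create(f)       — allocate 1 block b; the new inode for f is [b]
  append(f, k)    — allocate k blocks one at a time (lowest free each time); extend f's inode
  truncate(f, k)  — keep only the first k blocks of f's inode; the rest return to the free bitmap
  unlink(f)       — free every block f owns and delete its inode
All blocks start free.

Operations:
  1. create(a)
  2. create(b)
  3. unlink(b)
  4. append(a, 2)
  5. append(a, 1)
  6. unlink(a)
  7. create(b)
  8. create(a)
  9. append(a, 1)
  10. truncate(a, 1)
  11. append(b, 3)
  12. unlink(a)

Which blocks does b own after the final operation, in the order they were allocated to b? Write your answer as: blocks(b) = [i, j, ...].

blocks(b) = [0, 2, 3, 4]

create(a): bitmap=F........... | a=[0]
create(b): bitmap=FF.......... | a=[0] b=[1]
unlink(b): bitmap=F........... | a=[0]
append(a, 2): bitmap=FFF......... | a=[0, 1, 2]
append(a, 1): bitmap=FFFF........ | a=[0, 1, 2, 3]
unlink(a): bitmap=............ | 
create(b): bitmap=F........... | b=[0]
create(a): bitmap=FF.......... | a=[1] b=[0]
append(a, 1): bitmap=FFF......... | a=[1, 2] b=[0]
truncate(a, 1): bitmap=FF.......... | a=[1] b=[0]
append(b, 3): bitmap=FFFFF....... | a=[1] b=[0, 2, 3, 4]
unlink(a): bitmap=F.FFF....... | b=[0, 2, 3, 4]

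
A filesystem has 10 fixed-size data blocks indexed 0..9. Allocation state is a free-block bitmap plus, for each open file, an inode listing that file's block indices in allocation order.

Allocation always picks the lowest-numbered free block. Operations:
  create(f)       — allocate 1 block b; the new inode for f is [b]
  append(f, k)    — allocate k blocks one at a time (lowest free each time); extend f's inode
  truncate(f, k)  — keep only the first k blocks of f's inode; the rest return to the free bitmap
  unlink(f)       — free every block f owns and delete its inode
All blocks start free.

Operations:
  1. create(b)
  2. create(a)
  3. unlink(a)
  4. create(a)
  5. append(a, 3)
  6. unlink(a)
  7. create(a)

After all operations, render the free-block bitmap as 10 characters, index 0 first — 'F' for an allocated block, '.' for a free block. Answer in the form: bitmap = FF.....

[1] create(b) — b=0 (map F.........)
[2] create(a) — a=1 b=0 (map FF........)
[3] unlink(a) — b=0 (map F.........)
[4] create(a) — a=1 b=0 (map FF........)
[5] append(a, 3) — a=1,2,3,4 b=0 (map FFFFF.....)
[6] unlink(a) — b=0 (map F.........)
[7] create(a) — a=1 b=0 (map FF........)

bitmap = FF........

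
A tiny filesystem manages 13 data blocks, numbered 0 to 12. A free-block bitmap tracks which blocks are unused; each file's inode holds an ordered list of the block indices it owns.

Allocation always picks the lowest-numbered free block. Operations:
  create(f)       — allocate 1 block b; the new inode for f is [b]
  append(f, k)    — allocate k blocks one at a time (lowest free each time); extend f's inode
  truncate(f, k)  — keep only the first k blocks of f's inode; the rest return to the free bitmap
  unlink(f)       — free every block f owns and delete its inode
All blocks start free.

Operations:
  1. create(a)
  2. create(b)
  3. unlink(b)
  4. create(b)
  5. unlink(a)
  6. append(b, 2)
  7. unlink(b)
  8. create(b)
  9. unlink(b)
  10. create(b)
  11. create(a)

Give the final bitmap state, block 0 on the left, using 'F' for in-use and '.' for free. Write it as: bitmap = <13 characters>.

[1] create(a) — a=0 (map F............)
[2] create(b) — a=0 b=1 (map FF...........)
[3] unlink(b) — a=0 (map F............)
[4] create(b) — a=0 b=1 (map FF...........)
[5] unlink(a) — b=1 (map .F...........)
[6] append(b, 2) — b=1,0,2 (map FFF..........)
[7] unlink(b) —  (map .............)
[8] create(b) — b=0 (map F............)
[9] unlink(b) —  (map .............)
[10] create(b) — b=0 (map F............)
[11] create(a) — a=1 b=0 (map FF...........)

bitmap = FF...........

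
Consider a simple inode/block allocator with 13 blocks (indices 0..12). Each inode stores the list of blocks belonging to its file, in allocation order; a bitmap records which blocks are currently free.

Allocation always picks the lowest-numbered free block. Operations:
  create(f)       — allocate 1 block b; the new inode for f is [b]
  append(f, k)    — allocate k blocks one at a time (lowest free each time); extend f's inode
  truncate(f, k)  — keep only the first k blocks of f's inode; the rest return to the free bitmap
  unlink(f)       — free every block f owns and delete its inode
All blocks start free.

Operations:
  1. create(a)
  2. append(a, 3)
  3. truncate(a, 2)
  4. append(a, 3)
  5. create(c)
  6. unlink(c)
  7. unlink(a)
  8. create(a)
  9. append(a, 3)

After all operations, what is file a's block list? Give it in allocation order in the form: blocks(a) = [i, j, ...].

blocks(a) = [0, 1, 2, 3]

after create(a) → a:[0]  free=[F............]
after append(a, 3) → a:[0, 1, 2, 3]  free=[FFFF.........]
after truncate(a, 2) → a:[0, 1]  free=[FF...........]
after append(a, 3) → a:[0, 1, 2, 3, 4]  free=[FFFFF........]
after create(c) → a:[0, 1, 2, 3, 4], c:[5]  free=[FFFFFF.......]
after unlink(c) → a:[0, 1, 2, 3, 4]  free=[FFFFF........]
after unlink(a) →   free=[.............]
after create(a) → a:[0]  free=[F............]
after append(a, 3) → a:[0, 1, 2, 3]  free=[FFFF.........]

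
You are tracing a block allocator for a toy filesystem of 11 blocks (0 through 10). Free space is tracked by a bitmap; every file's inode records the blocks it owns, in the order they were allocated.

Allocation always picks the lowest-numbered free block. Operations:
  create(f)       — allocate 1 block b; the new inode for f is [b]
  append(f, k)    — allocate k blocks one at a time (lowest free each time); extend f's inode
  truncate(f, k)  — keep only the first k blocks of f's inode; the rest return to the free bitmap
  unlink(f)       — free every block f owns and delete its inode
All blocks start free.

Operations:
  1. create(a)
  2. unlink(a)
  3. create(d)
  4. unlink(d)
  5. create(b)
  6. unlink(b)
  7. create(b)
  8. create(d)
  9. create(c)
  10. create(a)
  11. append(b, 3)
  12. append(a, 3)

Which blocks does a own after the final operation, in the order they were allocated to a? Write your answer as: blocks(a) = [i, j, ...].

blocks(a) = [3, 7, 8, 9]

after create(a) → a:[0]  free=[F..........]
after unlink(a) →   free=[...........]
after create(d) → d:[0]  free=[F..........]
after unlink(d) →   free=[...........]
after create(b) → b:[0]  free=[F..........]
after unlink(b) →   free=[...........]
after create(b) → b:[0]  free=[F..........]
after create(d) → b:[0], d:[1]  free=[FF.........]
after create(c) → b:[0], c:[2], d:[1]  free=[FFF........]
after create(a) → a:[3], b:[0], c:[2], d:[1]  free=[FFFF.......]
after append(b, 3) → a:[3], b:[0, 4, 5, 6], c:[2], d:[1]  free=[FFFFFFF....]
after append(a, 3) → a:[3, 7, 8, 9], b:[0, 4, 5, 6], c:[2], d:[1]  free=[FFFFFFFFFF.]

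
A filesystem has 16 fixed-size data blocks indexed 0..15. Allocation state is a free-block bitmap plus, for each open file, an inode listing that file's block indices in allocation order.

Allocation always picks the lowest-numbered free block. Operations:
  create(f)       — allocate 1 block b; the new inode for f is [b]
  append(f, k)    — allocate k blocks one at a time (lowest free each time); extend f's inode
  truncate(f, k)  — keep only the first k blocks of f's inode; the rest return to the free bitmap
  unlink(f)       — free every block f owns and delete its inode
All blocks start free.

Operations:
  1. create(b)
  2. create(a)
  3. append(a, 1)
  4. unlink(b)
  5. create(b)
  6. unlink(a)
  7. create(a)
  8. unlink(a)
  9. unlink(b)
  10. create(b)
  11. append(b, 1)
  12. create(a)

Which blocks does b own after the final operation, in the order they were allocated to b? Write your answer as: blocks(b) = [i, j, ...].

[1] create(b) — b=0 (map F...............)
[2] create(a) — a=1 b=0 (map FF..............)
[3] append(a, 1) — a=1,2 b=0 (map FFF.............)
[4] unlink(b) — a=1,2 (map .FF.............)
[5] create(b) — a=1,2 b=0 (map FFF.............)
[6] unlink(a) — b=0 (map F...............)
[7] create(a) — a=1 b=0 (map FF..............)
[8] unlink(a) — b=0 (map F...............)
[9] unlink(b) —  (map ................)
[10] create(b) — b=0 (map F...............)
[11] append(b, 1) — b=0,1 (map FF..............)
[12] create(a) — a=2 b=0,1 (map FFF.............)

blocks(b) = [0, 1]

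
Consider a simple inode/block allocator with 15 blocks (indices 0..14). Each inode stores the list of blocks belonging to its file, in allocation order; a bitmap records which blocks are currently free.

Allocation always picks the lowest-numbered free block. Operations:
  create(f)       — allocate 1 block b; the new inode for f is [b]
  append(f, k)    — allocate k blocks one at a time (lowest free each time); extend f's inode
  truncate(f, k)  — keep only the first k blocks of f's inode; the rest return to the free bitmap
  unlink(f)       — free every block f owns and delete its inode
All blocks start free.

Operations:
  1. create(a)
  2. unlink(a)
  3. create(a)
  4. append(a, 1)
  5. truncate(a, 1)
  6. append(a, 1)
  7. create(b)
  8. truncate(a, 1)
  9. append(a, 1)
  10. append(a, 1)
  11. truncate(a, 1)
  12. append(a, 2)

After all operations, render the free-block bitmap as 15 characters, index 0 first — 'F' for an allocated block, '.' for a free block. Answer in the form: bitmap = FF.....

after create(a) → a:[0]  free=[F..............]
after unlink(a) →   free=[...............]
after create(a) → a:[0]  free=[F..............]
after append(a, 1) → a:[0, 1]  free=[FF.............]
after truncate(a, 1) → a:[0]  free=[F..............]
after append(a, 1) → a:[0, 1]  free=[FF.............]
after create(b) → a:[0, 1], b:[2]  free=[FFF............]
after truncate(a, 1) → a:[0], b:[2]  free=[F.F............]
after append(a, 1) → a:[0, 1], b:[2]  free=[FFF............]
after append(a, 1) → a:[0, 1, 3], b:[2]  free=[FFFF...........]
after truncate(a, 1) → a:[0], b:[2]  free=[F.F............]
after append(a, 2) → a:[0, 1, 3], b:[2]  free=[FFFF...........]

bitmap = FFFF...........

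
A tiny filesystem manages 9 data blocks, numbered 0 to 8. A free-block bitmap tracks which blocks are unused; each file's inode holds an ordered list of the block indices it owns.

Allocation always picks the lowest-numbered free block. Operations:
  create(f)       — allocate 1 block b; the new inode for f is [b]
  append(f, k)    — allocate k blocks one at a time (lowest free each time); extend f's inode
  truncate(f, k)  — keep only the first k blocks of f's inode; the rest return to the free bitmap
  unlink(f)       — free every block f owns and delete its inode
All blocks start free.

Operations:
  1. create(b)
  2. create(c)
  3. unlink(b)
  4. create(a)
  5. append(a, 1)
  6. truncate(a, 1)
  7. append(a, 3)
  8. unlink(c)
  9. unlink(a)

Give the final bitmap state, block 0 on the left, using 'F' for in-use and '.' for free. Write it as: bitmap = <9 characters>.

  1. create(b)  ⇒  F........  {b→[0]}
  2. create(c)  ⇒  FF.......  {b→[0]; c→[1]}
  3. unlink(b)  ⇒  .F.......  {c→[1]}
  4. create(a)  ⇒  FF.......  {a→[0]; c→[1]}
  5. append(a, 1)  ⇒  FFF......  {a→[0, 2]; c→[1]}
  6. truncate(a, 1)  ⇒  FF.......  {a→[0]; c→[1]}
  7. append(a, 3)  ⇒  FFFFF....  {a→[0, 2, 3, 4]; c→[1]}
  8. unlink(c)  ⇒  F.FFF....  {a→[0, 2, 3, 4]}
  9. unlink(a)  ⇒  .........  {}

bitmap = .........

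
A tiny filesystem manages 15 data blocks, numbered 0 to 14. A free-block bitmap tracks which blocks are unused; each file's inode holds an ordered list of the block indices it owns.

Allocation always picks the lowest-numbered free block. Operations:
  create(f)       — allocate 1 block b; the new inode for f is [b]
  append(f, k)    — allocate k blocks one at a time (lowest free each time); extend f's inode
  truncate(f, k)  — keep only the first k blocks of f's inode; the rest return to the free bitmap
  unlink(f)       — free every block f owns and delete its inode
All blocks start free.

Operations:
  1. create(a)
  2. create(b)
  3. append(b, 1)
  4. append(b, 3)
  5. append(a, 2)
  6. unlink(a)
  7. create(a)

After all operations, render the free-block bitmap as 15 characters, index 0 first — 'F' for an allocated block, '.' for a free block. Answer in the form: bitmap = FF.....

bitmap = FFFFFF.........

  1. create(a)  ⇒  F..............  {a→[0]}
  2. create(b)  ⇒  FF.............  {a→[0]; b→[1]}
  3. append(b, 1)  ⇒  FFF............  {a→[0]; b→[1, 2]}
  4. append(b, 3)  ⇒  FFFFFF.........  {a→[0]; b→[1, 2, 3, 4, 5]}
  5. append(a, 2)  ⇒  FFFFFFFF.......  {a→[0, 6, 7]; b→[1, 2, 3, 4, 5]}
  6. unlink(a)  ⇒  .FFFFF.........  {b→[1, 2, 3, 4, 5]}
  7. create(a)  ⇒  FFFFFF.........  {a→[0]; b→[1, 2, 3, 4, 5]}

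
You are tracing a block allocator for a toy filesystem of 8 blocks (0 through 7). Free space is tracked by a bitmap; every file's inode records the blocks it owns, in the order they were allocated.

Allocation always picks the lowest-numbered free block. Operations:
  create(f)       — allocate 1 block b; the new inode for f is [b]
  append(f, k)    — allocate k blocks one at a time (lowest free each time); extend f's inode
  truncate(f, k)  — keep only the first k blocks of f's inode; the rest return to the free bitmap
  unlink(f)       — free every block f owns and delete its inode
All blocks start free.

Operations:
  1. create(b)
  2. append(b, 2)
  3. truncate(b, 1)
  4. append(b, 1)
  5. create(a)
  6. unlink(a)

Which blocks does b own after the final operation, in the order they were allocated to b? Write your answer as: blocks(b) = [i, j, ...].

blocks(b) = [0, 1]

create(b): bitmap=F....... | b=[0]
append(b, 2): bitmap=FFF..... | b=[0, 1, 2]
truncate(b, 1): bitmap=F....... | b=[0]
append(b, 1): bitmap=FF...... | b=[0, 1]
create(a): bitmap=FFF..... | a=[2] b=[0, 1]
unlink(a): bitmap=FF...... | b=[0, 1]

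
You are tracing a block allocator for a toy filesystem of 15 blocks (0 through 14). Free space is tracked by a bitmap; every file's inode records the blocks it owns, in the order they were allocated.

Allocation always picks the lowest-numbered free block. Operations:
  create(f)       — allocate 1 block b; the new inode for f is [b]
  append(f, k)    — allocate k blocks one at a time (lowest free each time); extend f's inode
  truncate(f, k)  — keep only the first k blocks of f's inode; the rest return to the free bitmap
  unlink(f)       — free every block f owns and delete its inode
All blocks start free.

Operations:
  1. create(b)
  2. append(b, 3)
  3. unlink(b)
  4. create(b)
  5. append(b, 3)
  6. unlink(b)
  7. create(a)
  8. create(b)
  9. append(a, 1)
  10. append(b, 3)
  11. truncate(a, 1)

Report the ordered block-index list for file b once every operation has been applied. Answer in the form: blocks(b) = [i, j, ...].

blocks(b) = [1, 3, 4, 5]

create(b): bitmap=F.............. | b=[0]
append(b, 3): bitmap=FFFF........... | b=[0, 1, 2, 3]
unlink(b): bitmap=............... | 
create(b): bitmap=F.............. | b=[0]
append(b, 3): bitmap=FFFF........... | b=[0, 1, 2, 3]
unlink(b): bitmap=............... | 
create(a): bitmap=F.............. | a=[0]
create(b): bitmap=FF............. | a=[0] b=[1]
append(a, 1): bitmap=FFF............ | a=[0, 2] b=[1]
append(b, 3): bitmap=FFFFFF......... | a=[0, 2] b=[1, 3, 4, 5]
truncate(a, 1): bitmap=FF.FFF......... | a=[0] b=[1, 3, 4, 5]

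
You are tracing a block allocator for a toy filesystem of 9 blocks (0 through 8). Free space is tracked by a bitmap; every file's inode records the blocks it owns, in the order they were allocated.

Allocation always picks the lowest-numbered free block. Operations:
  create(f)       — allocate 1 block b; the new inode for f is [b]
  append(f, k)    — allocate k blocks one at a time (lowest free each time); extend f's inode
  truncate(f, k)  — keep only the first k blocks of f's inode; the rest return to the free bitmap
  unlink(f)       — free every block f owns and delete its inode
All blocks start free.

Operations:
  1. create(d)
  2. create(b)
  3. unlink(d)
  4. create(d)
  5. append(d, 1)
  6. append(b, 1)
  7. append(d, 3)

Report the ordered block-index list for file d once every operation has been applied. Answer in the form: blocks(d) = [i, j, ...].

blocks(d) = [0, 2, 4, 5, 6]

[1] create(d) — d=0 (map F........)
[2] create(b) — b=1 d=0 (map FF.......)
[3] unlink(d) — b=1 (map .F.......)
[4] create(d) — b=1 d=0 (map FF.......)
[5] append(d, 1) — b=1 d=0,2 (map FFF......)
[6] append(b, 1) — b=1,3 d=0,2 (map FFFF.....)
[7] append(d, 3) — b=1,3 d=0,2,4,5,6 (map FFFFFFF..)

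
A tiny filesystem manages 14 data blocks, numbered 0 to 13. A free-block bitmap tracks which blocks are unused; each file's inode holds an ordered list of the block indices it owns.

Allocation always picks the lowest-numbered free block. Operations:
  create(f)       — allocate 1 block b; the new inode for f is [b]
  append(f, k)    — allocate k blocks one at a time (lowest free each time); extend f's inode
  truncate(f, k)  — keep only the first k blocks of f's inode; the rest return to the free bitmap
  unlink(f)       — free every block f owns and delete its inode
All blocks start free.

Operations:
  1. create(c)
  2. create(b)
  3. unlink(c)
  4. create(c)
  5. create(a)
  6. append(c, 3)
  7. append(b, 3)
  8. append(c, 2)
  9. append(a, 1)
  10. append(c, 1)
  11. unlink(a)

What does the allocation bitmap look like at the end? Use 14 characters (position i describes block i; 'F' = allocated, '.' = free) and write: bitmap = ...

[1] create(c) — c=0 (map F.............)
[2] create(b) — b=1 c=0 (map FF............)
[3] unlink(c) — b=1 (map .F............)
[4] create(c) — b=1 c=0 (map FF............)
[5] create(a) — a=2 b=1 c=0 (map FFF...........)
[6] append(c, 3) — a=2 b=1 c=0,3,4,5 (map FFFFFF........)
[7] append(b, 3) — a=2 b=1,6,7,8 c=0,3,4,5 (map FFFFFFFFF.....)
[8] append(c, 2) — a=2 b=1,6,7,8 c=0,3,4,5,9,10 (map FFFFFFFFFFF...)
[9] append(a, 1) — a=2,11 b=1,6,7,8 c=0,3,4,5,9,10 (map FFFFFFFFFFFF..)
[10] append(c, 1) — a=2,11 b=1,6,7,8 c=0,3,4,5,9,10,12 (map FFFFFFFFFFFFF.)
[11] unlink(a) — b=1,6,7,8 c=0,3,4,5,9,10,12 (map FF.FFFFFFFF.F.)

bitmap = FF.FFFFFFFF.F.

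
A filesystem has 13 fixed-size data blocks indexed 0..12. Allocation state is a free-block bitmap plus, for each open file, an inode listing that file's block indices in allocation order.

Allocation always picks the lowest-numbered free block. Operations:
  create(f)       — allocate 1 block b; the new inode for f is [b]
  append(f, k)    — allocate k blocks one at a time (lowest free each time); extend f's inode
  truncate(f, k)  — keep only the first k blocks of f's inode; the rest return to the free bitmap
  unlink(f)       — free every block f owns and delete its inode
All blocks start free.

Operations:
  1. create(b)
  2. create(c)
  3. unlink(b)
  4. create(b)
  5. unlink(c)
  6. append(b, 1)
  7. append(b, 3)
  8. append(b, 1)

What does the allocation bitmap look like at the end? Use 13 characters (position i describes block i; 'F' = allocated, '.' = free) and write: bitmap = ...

bitmap = FFFFFF.......

  1. create(b)  ⇒  F............  {b→[0]}
  2. create(c)  ⇒  FF...........  {b→[0]; c→[1]}
  3. unlink(b)  ⇒  .F...........  {c→[1]}
  4. create(b)  ⇒  FF...........  {b→[0]; c→[1]}
  5. unlink(c)  ⇒  F............  {b→[0]}
  6. append(b, 1)  ⇒  FF...........  {b→[0, 1]}
  7. append(b, 3)  ⇒  FFFFF........  {b→[0, 1, 2, 3, 4]}
  8. append(b, 1)  ⇒  FFFFFF.......  {b→[0, 1, 2, 3, 4, 5]}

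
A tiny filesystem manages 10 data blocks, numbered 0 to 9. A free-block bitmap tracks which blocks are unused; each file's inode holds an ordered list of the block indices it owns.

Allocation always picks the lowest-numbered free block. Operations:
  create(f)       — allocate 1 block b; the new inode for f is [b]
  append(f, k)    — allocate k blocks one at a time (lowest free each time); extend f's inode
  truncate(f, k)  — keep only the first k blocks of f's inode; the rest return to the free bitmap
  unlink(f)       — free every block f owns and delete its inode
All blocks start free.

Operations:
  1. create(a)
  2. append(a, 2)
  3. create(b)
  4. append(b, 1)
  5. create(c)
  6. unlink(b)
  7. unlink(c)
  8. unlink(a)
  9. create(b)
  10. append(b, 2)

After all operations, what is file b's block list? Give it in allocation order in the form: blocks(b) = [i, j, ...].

create(a): bitmap=F......... | a=[0]
append(a, 2): bitmap=FFF....... | a=[0, 1, 2]
create(b): bitmap=FFFF...... | a=[0, 1, 2] b=[3]
append(b, 1): bitmap=FFFFF..... | a=[0, 1, 2] b=[3, 4]
create(c): bitmap=FFFFFF.... | a=[0, 1, 2] b=[3, 4] c=[5]
unlink(b): bitmap=FFF..F.... | a=[0, 1, 2] c=[5]
unlink(c): bitmap=FFF....... | a=[0, 1, 2]
unlink(a): bitmap=.......... | 
create(b): bitmap=F......... | b=[0]
append(b, 2): bitmap=FFF....... | b=[0, 1, 2]

blocks(b) = [0, 1, 2]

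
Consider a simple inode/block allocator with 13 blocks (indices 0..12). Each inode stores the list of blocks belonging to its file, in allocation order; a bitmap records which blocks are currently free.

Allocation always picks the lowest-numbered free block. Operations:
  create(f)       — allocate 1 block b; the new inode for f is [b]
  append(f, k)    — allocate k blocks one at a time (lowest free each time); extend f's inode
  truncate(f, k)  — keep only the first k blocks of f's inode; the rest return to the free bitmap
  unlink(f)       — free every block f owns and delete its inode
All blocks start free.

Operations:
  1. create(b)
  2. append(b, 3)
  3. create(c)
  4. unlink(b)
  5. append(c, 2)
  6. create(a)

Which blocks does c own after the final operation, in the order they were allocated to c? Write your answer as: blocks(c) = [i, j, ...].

blocks(c) = [4, 0, 1]

  1. create(b)  ⇒  F............  {b→[0]}
  2. append(b, 3)  ⇒  FFFF.........  {b→[0, 1, 2, 3]}
  3. create(c)  ⇒  FFFFF........  {b→[0, 1, 2, 3]; c→[4]}
  4. unlink(b)  ⇒  ....F........  {c→[4]}
  5. append(c, 2)  ⇒  FF..F........  {c→[4, 0, 1]}
  6. create(a)  ⇒  FFF.F........  {a→[2]; c→[4, 0, 1]}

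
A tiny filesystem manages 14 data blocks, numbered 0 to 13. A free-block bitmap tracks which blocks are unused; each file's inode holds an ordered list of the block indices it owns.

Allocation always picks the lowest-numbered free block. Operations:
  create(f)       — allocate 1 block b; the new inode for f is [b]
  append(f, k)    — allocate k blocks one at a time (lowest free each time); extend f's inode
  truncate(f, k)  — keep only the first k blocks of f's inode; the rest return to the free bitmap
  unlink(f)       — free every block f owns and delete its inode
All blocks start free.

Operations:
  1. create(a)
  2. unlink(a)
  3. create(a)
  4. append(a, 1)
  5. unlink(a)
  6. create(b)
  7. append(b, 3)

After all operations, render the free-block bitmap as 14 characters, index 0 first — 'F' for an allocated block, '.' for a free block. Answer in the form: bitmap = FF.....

bitmap = FFFF..........

  1. create(a)  ⇒  F.............  {a→[0]}
  2. unlink(a)  ⇒  ..............  {}
  3. create(a)  ⇒  F.............  {a→[0]}
  4. append(a, 1)  ⇒  FF............  {a→[0, 1]}
  5. unlink(a)  ⇒  ..............  {}
  6. create(b)  ⇒  F.............  {b→[0]}
  7. append(b, 3)  ⇒  FFFF..........  {b→[0, 1, 2, 3]}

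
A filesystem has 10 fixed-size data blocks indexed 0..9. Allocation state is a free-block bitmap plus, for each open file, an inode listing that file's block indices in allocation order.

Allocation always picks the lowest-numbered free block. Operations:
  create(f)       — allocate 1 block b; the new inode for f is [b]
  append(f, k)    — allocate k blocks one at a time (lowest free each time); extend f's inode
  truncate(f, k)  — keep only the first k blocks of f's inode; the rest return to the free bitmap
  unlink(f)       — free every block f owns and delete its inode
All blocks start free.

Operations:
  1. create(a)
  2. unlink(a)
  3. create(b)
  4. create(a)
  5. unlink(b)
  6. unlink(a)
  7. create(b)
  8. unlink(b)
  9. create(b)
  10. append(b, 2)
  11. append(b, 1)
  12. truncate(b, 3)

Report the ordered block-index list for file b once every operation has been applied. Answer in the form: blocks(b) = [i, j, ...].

[1] create(a) — a=0 (map F.........)
[2] unlink(a) —  (map ..........)
[3] create(b) — b=0 (map F.........)
[4] create(a) — a=1 b=0 (map FF........)
[5] unlink(b) — a=1 (map .F........)
[6] unlink(a) —  (map ..........)
[7] create(b) — b=0 (map F.........)
[8] unlink(b) —  (map ..........)
[9] create(b) — b=0 (map F.........)
[10] append(b, 2) — b=0,1,2 (map FFF.......)
[11] append(b, 1) — b=0,1,2,3 (map FFFF......)
[12] truncate(b, 3) — b=0,1,2 (map FFF.......)

blocks(b) = [0, 1, 2]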